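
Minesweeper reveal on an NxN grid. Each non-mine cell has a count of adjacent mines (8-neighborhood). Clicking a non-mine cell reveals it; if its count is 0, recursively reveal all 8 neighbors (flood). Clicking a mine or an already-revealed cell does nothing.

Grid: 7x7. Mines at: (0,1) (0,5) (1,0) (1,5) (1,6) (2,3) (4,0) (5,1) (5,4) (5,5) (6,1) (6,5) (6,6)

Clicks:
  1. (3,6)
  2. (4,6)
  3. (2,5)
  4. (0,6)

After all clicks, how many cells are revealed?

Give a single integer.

Answer: 10

Derivation:
Click 1 (3,6) count=0: revealed 9 new [(2,4) (2,5) (2,6) (3,4) (3,5) (3,6) (4,4) (4,5) (4,6)] -> total=9
Click 2 (4,6) count=1: revealed 0 new [(none)] -> total=9
Click 3 (2,5) count=2: revealed 0 new [(none)] -> total=9
Click 4 (0,6) count=3: revealed 1 new [(0,6)] -> total=10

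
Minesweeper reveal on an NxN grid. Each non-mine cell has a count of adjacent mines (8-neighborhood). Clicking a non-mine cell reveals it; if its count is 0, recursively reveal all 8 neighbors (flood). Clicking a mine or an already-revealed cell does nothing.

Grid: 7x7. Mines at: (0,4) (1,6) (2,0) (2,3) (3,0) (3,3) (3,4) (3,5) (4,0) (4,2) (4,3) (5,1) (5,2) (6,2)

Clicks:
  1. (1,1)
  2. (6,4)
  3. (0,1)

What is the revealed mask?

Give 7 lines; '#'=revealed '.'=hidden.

Click 1 (1,1) count=1: revealed 1 new [(1,1)] -> total=1
Click 2 (6,4) count=0: revealed 11 new [(4,4) (4,5) (4,6) (5,3) (5,4) (5,5) (5,6) (6,3) (6,4) (6,5) (6,6)] -> total=12
Click 3 (0,1) count=0: revealed 7 new [(0,0) (0,1) (0,2) (0,3) (1,0) (1,2) (1,3)] -> total=19

Answer: ####...
####...
.......
.......
....###
...####
...####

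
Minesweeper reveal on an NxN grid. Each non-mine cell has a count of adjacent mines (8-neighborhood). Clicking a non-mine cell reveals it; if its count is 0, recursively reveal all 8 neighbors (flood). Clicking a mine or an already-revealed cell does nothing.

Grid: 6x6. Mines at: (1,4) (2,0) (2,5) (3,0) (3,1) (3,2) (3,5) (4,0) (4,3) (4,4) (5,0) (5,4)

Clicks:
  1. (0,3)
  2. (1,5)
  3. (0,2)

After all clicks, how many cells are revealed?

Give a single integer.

Answer: 12

Derivation:
Click 1 (0,3) count=1: revealed 1 new [(0,3)] -> total=1
Click 2 (1,5) count=2: revealed 1 new [(1,5)] -> total=2
Click 3 (0,2) count=0: revealed 10 new [(0,0) (0,1) (0,2) (1,0) (1,1) (1,2) (1,3) (2,1) (2,2) (2,3)] -> total=12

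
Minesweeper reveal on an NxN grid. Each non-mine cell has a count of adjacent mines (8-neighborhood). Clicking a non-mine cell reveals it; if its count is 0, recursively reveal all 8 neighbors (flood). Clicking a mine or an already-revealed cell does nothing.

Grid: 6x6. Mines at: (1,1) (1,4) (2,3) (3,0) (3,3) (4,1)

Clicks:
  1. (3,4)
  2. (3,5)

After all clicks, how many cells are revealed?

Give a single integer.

Click 1 (3,4) count=2: revealed 1 new [(3,4)] -> total=1
Click 2 (3,5) count=0: revealed 11 new [(2,4) (2,5) (3,5) (4,2) (4,3) (4,4) (4,5) (5,2) (5,3) (5,4) (5,5)] -> total=12

Answer: 12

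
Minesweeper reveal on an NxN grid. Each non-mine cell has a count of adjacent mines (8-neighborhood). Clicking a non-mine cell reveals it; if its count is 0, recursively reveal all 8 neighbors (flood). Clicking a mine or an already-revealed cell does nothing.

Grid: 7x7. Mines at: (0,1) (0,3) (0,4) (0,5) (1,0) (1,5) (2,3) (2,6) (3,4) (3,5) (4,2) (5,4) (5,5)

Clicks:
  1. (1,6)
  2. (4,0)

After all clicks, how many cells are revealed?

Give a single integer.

Click 1 (1,6) count=3: revealed 1 new [(1,6)] -> total=1
Click 2 (4,0) count=0: revealed 14 new [(2,0) (2,1) (3,0) (3,1) (4,0) (4,1) (5,0) (5,1) (5,2) (5,3) (6,0) (6,1) (6,2) (6,3)] -> total=15

Answer: 15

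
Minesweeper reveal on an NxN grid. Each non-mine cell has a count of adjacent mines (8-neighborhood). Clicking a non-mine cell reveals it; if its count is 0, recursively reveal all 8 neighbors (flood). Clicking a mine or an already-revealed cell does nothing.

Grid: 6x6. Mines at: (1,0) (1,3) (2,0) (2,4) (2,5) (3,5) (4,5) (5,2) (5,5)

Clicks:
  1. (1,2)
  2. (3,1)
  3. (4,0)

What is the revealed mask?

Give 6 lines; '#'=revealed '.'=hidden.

Click 1 (1,2) count=1: revealed 1 new [(1,2)] -> total=1
Click 2 (3,1) count=1: revealed 1 new [(3,1)] -> total=2
Click 3 (4,0) count=0: revealed 5 new [(3,0) (4,0) (4,1) (5,0) (5,1)] -> total=7

Answer: ......
..#...
......
##....
##....
##....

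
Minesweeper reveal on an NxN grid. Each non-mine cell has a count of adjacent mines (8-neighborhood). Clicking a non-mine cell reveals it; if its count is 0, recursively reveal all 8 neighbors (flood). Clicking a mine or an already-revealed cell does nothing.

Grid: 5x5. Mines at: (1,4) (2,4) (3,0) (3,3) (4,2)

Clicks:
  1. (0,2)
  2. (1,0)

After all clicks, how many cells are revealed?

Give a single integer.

Answer: 12

Derivation:
Click 1 (0,2) count=0: revealed 12 new [(0,0) (0,1) (0,2) (0,3) (1,0) (1,1) (1,2) (1,3) (2,0) (2,1) (2,2) (2,3)] -> total=12
Click 2 (1,0) count=0: revealed 0 new [(none)] -> total=12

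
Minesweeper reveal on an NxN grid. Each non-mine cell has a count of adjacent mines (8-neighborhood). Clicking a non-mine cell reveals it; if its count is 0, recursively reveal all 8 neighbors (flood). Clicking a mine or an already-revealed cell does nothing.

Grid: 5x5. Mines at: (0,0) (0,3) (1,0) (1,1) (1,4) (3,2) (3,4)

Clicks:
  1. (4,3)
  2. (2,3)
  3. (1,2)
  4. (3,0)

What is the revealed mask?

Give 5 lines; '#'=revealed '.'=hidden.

Answer: .....
..#..
##.#.
##...
##.#.

Derivation:
Click 1 (4,3) count=2: revealed 1 new [(4,3)] -> total=1
Click 2 (2,3) count=3: revealed 1 new [(2,3)] -> total=2
Click 3 (1,2) count=2: revealed 1 new [(1,2)] -> total=3
Click 4 (3,0) count=0: revealed 6 new [(2,0) (2,1) (3,0) (3,1) (4,0) (4,1)] -> total=9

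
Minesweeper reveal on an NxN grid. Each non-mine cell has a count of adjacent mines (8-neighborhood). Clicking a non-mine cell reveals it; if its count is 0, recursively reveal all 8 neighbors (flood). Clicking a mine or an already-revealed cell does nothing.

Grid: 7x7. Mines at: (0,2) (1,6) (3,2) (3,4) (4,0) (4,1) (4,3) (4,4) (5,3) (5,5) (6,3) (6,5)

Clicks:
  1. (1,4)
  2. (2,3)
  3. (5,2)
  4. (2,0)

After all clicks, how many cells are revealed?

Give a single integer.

Answer: 18

Derivation:
Click 1 (1,4) count=0: revealed 9 new [(0,3) (0,4) (0,5) (1,3) (1,4) (1,5) (2,3) (2,4) (2,5)] -> total=9
Click 2 (2,3) count=2: revealed 0 new [(none)] -> total=9
Click 3 (5,2) count=4: revealed 1 new [(5,2)] -> total=10
Click 4 (2,0) count=0: revealed 8 new [(0,0) (0,1) (1,0) (1,1) (2,0) (2,1) (3,0) (3,1)] -> total=18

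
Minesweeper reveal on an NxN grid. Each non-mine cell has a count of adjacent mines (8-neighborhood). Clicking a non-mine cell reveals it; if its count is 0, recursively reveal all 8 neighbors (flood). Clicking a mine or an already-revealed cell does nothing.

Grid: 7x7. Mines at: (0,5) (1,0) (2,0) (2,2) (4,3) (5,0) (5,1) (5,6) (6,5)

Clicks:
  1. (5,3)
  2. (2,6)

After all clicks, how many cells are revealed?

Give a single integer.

Answer: 16

Derivation:
Click 1 (5,3) count=1: revealed 1 new [(5,3)] -> total=1
Click 2 (2,6) count=0: revealed 15 new [(1,3) (1,4) (1,5) (1,6) (2,3) (2,4) (2,5) (2,6) (3,3) (3,4) (3,5) (3,6) (4,4) (4,5) (4,6)] -> total=16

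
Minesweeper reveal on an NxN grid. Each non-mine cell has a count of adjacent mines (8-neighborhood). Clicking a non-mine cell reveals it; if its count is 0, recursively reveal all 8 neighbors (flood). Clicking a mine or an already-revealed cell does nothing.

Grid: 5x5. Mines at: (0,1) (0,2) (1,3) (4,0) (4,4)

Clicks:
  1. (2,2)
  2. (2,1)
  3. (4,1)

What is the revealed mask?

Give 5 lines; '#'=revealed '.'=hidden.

Answer: .....
###..
####.
####.
.###.

Derivation:
Click 1 (2,2) count=1: revealed 1 new [(2,2)] -> total=1
Click 2 (2,1) count=0: revealed 13 new [(1,0) (1,1) (1,2) (2,0) (2,1) (2,3) (3,0) (3,1) (3,2) (3,3) (4,1) (4,2) (4,3)] -> total=14
Click 3 (4,1) count=1: revealed 0 new [(none)] -> total=14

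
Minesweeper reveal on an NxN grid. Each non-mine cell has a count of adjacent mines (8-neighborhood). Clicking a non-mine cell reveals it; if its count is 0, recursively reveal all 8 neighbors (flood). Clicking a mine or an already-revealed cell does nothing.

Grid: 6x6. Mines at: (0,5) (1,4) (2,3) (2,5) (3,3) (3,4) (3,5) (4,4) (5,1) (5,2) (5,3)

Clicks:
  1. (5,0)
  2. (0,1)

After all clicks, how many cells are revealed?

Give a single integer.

Answer: 18

Derivation:
Click 1 (5,0) count=1: revealed 1 new [(5,0)] -> total=1
Click 2 (0,1) count=0: revealed 17 new [(0,0) (0,1) (0,2) (0,3) (1,0) (1,1) (1,2) (1,3) (2,0) (2,1) (2,2) (3,0) (3,1) (3,2) (4,0) (4,1) (4,2)] -> total=18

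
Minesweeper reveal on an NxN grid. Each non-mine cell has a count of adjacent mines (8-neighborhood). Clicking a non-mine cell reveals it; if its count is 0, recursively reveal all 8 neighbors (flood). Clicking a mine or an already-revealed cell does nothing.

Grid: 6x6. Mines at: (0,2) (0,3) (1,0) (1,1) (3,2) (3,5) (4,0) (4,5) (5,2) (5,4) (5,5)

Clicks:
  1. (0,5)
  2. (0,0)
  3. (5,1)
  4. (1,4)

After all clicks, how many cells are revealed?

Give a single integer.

Answer: 8

Derivation:
Click 1 (0,5) count=0: revealed 6 new [(0,4) (0,5) (1,4) (1,5) (2,4) (2,5)] -> total=6
Click 2 (0,0) count=2: revealed 1 new [(0,0)] -> total=7
Click 3 (5,1) count=2: revealed 1 new [(5,1)] -> total=8
Click 4 (1,4) count=1: revealed 0 new [(none)] -> total=8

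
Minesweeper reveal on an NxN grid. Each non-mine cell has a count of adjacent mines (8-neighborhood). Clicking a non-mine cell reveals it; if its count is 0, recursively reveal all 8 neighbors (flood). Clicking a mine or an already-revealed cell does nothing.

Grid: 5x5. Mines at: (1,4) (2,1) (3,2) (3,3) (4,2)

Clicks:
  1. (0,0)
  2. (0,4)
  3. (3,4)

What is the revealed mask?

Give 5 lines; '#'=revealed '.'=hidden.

Answer: #####
####.
.....
....#
.....

Derivation:
Click 1 (0,0) count=0: revealed 8 new [(0,0) (0,1) (0,2) (0,3) (1,0) (1,1) (1,2) (1,3)] -> total=8
Click 2 (0,4) count=1: revealed 1 new [(0,4)] -> total=9
Click 3 (3,4) count=1: revealed 1 new [(3,4)] -> total=10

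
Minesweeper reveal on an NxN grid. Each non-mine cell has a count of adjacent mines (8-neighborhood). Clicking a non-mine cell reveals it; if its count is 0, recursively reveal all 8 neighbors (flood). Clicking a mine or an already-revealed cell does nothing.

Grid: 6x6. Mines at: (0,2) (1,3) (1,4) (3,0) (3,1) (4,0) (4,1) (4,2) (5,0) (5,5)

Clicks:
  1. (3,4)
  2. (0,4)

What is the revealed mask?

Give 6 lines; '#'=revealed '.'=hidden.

Answer: ....#.
......
...###
...###
...###
......

Derivation:
Click 1 (3,4) count=0: revealed 9 new [(2,3) (2,4) (2,5) (3,3) (3,4) (3,5) (4,3) (4,4) (4,5)] -> total=9
Click 2 (0,4) count=2: revealed 1 new [(0,4)] -> total=10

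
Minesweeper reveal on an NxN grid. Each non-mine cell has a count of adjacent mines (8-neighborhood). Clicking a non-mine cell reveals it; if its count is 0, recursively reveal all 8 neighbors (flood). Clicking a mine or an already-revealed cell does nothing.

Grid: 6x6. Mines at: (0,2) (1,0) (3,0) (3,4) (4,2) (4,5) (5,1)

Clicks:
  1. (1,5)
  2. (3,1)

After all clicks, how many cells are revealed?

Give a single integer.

Click 1 (1,5) count=0: revealed 9 new [(0,3) (0,4) (0,5) (1,3) (1,4) (1,5) (2,3) (2,4) (2,5)] -> total=9
Click 2 (3,1) count=2: revealed 1 new [(3,1)] -> total=10

Answer: 10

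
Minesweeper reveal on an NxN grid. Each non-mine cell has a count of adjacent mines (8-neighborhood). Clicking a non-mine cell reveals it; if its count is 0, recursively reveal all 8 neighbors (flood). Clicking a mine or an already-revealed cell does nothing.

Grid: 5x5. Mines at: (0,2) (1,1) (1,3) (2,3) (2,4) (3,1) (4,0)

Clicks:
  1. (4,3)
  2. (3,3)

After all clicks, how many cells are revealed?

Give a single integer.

Click 1 (4,3) count=0: revealed 6 new [(3,2) (3,3) (3,4) (4,2) (4,3) (4,4)] -> total=6
Click 2 (3,3) count=2: revealed 0 new [(none)] -> total=6

Answer: 6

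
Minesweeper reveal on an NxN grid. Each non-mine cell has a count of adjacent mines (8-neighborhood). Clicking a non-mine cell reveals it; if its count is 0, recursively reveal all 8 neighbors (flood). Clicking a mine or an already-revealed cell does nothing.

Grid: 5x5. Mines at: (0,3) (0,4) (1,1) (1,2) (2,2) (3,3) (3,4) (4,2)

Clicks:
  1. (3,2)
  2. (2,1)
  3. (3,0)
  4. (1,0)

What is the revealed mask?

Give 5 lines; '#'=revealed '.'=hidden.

Click 1 (3,2) count=3: revealed 1 new [(3,2)] -> total=1
Click 2 (2,1) count=3: revealed 1 new [(2,1)] -> total=2
Click 3 (3,0) count=0: revealed 5 new [(2,0) (3,0) (3,1) (4,0) (4,1)] -> total=7
Click 4 (1,0) count=1: revealed 1 new [(1,0)] -> total=8

Answer: .....
#....
##...
###..
##...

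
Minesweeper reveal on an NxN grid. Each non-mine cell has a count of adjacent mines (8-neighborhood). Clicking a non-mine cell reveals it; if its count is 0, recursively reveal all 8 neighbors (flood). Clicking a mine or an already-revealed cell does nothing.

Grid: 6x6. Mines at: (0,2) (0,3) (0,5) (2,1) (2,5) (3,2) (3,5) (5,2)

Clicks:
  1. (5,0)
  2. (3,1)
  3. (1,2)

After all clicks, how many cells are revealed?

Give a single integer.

Answer: 7

Derivation:
Click 1 (5,0) count=0: revealed 6 new [(3,0) (3,1) (4,0) (4,1) (5,0) (5,1)] -> total=6
Click 2 (3,1) count=2: revealed 0 new [(none)] -> total=6
Click 3 (1,2) count=3: revealed 1 new [(1,2)] -> total=7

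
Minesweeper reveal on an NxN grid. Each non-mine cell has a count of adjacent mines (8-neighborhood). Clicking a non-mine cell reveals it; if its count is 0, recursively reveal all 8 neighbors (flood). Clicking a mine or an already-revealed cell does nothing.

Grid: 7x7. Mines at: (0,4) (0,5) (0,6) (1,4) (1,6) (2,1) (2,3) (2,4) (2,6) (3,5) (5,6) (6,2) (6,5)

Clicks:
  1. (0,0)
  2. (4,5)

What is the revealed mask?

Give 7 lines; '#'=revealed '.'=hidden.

Answer: ####...
####...
.......
.......
.....#.
.......
.......

Derivation:
Click 1 (0,0) count=0: revealed 8 new [(0,0) (0,1) (0,2) (0,3) (1,0) (1,1) (1,2) (1,3)] -> total=8
Click 2 (4,5) count=2: revealed 1 new [(4,5)] -> total=9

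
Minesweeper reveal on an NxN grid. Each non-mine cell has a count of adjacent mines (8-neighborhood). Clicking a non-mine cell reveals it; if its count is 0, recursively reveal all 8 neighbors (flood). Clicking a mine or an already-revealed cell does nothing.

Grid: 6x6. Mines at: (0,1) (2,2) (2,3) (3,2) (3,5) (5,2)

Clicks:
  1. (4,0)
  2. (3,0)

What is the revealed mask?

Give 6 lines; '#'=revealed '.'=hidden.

Click 1 (4,0) count=0: revealed 10 new [(1,0) (1,1) (2,0) (2,1) (3,0) (3,1) (4,0) (4,1) (5,0) (5,1)] -> total=10
Click 2 (3,0) count=0: revealed 0 new [(none)] -> total=10

Answer: ......
##....
##....
##....
##....
##....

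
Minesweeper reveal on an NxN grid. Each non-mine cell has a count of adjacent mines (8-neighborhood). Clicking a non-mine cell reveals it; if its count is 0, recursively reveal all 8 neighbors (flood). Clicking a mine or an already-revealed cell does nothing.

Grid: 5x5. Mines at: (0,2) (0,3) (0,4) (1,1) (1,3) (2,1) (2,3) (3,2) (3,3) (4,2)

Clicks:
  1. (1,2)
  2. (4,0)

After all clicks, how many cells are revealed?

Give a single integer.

Answer: 5

Derivation:
Click 1 (1,2) count=6: revealed 1 new [(1,2)] -> total=1
Click 2 (4,0) count=0: revealed 4 new [(3,0) (3,1) (4,0) (4,1)] -> total=5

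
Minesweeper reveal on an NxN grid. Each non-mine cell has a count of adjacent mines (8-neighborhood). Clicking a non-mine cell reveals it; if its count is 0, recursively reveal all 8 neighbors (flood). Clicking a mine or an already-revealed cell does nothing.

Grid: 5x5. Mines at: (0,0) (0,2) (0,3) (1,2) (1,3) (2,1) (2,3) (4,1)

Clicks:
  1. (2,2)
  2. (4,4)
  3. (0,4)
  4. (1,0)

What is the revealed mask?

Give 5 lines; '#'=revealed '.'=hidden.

Answer: ....#
#....
..#..
..###
..###

Derivation:
Click 1 (2,2) count=4: revealed 1 new [(2,2)] -> total=1
Click 2 (4,4) count=0: revealed 6 new [(3,2) (3,3) (3,4) (4,2) (4,3) (4,4)] -> total=7
Click 3 (0,4) count=2: revealed 1 new [(0,4)] -> total=8
Click 4 (1,0) count=2: revealed 1 new [(1,0)] -> total=9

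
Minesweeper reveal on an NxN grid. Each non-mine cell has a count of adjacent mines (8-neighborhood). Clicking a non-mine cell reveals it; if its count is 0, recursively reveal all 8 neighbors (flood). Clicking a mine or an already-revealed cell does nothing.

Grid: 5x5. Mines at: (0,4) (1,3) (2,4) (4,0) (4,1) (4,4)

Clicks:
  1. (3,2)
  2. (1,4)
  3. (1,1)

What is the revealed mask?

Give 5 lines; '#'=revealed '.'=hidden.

Click 1 (3,2) count=1: revealed 1 new [(3,2)] -> total=1
Click 2 (1,4) count=3: revealed 1 new [(1,4)] -> total=2
Click 3 (1,1) count=0: revealed 11 new [(0,0) (0,1) (0,2) (1,0) (1,1) (1,2) (2,0) (2,1) (2,2) (3,0) (3,1)] -> total=13

Answer: ###..
###.#
###..
###..
.....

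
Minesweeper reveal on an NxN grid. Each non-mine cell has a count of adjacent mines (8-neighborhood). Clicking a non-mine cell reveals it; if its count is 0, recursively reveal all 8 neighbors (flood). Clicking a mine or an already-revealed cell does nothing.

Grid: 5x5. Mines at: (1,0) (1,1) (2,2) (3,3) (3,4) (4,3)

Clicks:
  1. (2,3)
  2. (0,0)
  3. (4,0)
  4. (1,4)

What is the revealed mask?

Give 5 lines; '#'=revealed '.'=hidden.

Click 1 (2,3) count=3: revealed 1 new [(2,3)] -> total=1
Click 2 (0,0) count=2: revealed 1 new [(0,0)] -> total=2
Click 3 (4,0) count=0: revealed 8 new [(2,0) (2,1) (3,0) (3,1) (3,2) (4,0) (4,1) (4,2)] -> total=10
Click 4 (1,4) count=0: revealed 7 new [(0,2) (0,3) (0,4) (1,2) (1,3) (1,4) (2,4)] -> total=17

Answer: #.###
..###
##.##
###..
###..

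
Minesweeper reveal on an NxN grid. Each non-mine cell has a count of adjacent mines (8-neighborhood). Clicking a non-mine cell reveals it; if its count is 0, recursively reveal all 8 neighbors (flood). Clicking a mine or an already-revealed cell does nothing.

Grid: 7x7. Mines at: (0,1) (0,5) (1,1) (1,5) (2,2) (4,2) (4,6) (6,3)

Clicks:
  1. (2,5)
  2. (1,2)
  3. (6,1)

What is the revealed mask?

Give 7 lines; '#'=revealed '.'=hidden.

Answer: .......
..#....
##...#.
##.....
##.....
###....
###....

Derivation:
Click 1 (2,5) count=1: revealed 1 new [(2,5)] -> total=1
Click 2 (1,2) count=3: revealed 1 new [(1,2)] -> total=2
Click 3 (6,1) count=0: revealed 12 new [(2,0) (2,1) (3,0) (3,1) (4,0) (4,1) (5,0) (5,1) (5,2) (6,0) (6,1) (6,2)] -> total=14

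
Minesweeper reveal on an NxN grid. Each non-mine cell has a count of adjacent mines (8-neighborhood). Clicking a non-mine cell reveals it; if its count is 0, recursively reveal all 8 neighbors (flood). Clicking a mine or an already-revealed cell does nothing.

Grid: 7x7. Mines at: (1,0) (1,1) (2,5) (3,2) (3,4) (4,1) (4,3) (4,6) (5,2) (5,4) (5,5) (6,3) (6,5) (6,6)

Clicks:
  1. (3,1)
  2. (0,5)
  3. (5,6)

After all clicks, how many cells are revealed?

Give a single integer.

Click 1 (3,1) count=2: revealed 1 new [(3,1)] -> total=1
Click 2 (0,5) count=0: revealed 13 new [(0,2) (0,3) (0,4) (0,5) (0,6) (1,2) (1,3) (1,4) (1,5) (1,6) (2,2) (2,3) (2,4)] -> total=14
Click 3 (5,6) count=4: revealed 1 new [(5,6)] -> total=15

Answer: 15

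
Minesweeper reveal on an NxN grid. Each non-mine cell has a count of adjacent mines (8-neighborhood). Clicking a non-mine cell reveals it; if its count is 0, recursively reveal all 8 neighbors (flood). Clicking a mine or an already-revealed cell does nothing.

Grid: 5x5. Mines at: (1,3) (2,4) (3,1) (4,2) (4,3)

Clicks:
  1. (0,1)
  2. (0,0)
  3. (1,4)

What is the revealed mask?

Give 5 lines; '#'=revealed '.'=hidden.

Click 1 (0,1) count=0: revealed 9 new [(0,0) (0,1) (0,2) (1,0) (1,1) (1,2) (2,0) (2,1) (2,2)] -> total=9
Click 2 (0,0) count=0: revealed 0 new [(none)] -> total=9
Click 3 (1,4) count=2: revealed 1 new [(1,4)] -> total=10

Answer: ###..
###.#
###..
.....
.....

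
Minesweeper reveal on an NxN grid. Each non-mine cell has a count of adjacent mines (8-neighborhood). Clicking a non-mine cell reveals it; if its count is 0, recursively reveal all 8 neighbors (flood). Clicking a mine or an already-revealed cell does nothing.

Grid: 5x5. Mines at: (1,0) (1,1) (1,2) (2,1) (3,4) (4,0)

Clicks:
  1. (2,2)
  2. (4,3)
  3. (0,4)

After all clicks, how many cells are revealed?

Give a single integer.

Click 1 (2,2) count=3: revealed 1 new [(2,2)] -> total=1
Click 2 (4,3) count=1: revealed 1 new [(4,3)] -> total=2
Click 3 (0,4) count=0: revealed 6 new [(0,3) (0,4) (1,3) (1,4) (2,3) (2,4)] -> total=8

Answer: 8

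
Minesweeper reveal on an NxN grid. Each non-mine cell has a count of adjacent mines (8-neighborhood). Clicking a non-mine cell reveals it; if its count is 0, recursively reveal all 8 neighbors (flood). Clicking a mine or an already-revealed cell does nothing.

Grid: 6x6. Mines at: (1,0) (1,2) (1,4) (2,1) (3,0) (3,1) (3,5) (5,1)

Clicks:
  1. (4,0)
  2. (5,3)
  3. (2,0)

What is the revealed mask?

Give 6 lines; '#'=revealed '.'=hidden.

Click 1 (4,0) count=3: revealed 1 new [(4,0)] -> total=1
Click 2 (5,3) count=0: revealed 14 new [(2,2) (2,3) (2,4) (3,2) (3,3) (3,4) (4,2) (4,3) (4,4) (4,5) (5,2) (5,3) (5,4) (5,5)] -> total=15
Click 3 (2,0) count=4: revealed 1 new [(2,0)] -> total=16

Answer: ......
......
#.###.
..###.
#.####
..####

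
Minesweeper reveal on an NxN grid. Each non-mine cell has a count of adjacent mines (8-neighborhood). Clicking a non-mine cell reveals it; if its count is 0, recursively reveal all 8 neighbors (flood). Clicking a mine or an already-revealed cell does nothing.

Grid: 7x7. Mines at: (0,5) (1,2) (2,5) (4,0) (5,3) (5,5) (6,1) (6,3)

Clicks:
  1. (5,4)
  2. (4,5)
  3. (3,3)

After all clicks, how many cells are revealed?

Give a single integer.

Click 1 (5,4) count=3: revealed 1 new [(5,4)] -> total=1
Click 2 (4,5) count=1: revealed 1 new [(4,5)] -> total=2
Click 3 (3,3) count=0: revealed 12 new [(2,1) (2,2) (2,3) (2,4) (3,1) (3,2) (3,3) (3,4) (4,1) (4,2) (4,3) (4,4)] -> total=14

Answer: 14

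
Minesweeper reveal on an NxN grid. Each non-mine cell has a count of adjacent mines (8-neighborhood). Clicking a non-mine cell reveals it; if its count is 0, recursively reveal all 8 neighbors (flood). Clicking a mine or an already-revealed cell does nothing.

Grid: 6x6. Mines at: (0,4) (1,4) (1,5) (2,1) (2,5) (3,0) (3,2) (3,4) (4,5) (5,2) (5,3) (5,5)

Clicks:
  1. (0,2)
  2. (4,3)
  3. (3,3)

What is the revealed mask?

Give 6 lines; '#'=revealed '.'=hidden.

Click 1 (0,2) count=0: revealed 8 new [(0,0) (0,1) (0,2) (0,3) (1,0) (1,1) (1,2) (1,3)] -> total=8
Click 2 (4,3) count=4: revealed 1 new [(4,3)] -> total=9
Click 3 (3,3) count=2: revealed 1 new [(3,3)] -> total=10

Answer: ####..
####..
......
...#..
...#..
......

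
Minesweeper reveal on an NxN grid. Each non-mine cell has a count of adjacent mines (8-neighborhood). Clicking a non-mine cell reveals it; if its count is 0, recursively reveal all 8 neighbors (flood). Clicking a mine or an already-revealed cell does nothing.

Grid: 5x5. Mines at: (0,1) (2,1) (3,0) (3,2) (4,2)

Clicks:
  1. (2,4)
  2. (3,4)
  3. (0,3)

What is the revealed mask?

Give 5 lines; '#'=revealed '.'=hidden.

Answer: ..###
..###
..###
...##
...##

Derivation:
Click 1 (2,4) count=0: revealed 13 new [(0,2) (0,3) (0,4) (1,2) (1,3) (1,4) (2,2) (2,3) (2,4) (3,3) (3,4) (4,3) (4,4)] -> total=13
Click 2 (3,4) count=0: revealed 0 new [(none)] -> total=13
Click 3 (0,3) count=0: revealed 0 new [(none)] -> total=13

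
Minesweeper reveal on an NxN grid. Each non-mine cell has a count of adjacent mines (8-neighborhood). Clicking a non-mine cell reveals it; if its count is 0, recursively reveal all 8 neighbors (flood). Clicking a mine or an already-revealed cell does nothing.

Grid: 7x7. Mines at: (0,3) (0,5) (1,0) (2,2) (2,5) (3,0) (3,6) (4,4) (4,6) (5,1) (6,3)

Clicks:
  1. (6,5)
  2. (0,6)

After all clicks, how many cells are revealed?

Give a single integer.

Answer: 7

Derivation:
Click 1 (6,5) count=0: revealed 6 new [(5,4) (5,5) (5,6) (6,4) (6,5) (6,6)] -> total=6
Click 2 (0,6) count=1: revealed 1 new [(0,6)] -> total=7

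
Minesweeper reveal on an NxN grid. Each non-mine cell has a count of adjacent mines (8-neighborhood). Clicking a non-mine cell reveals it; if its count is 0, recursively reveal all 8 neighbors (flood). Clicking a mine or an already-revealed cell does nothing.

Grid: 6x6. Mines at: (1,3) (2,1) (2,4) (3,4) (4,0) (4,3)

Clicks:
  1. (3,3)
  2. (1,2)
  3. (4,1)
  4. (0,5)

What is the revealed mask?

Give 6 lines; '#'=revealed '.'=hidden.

Answer: ....##
..#.##
......
...#..
.#....
......

Derivation:
Click 1 (3,3) count=3: revealed 1 new [(3,3)] -> total=1
Click 2 (1,2) count=2: revealed 1 new [(1,2)] -> total=2
Click 3 (4,1) count=1: revealed 1 new [(4,1)] -> total=3
Click 4 (0,5) count=0: revealed 4 new [(0,4) (0,5) (1,4) (1,5)] -> total=7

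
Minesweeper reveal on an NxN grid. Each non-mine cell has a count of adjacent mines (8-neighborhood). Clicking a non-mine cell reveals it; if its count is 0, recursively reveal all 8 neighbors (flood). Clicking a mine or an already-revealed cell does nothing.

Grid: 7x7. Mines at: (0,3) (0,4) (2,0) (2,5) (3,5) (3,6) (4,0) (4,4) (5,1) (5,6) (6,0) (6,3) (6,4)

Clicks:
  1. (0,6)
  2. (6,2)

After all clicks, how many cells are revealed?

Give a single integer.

Answer: 5

Derivation:
Click 1 (0,6) count=0: revealed 4 new [(0,5) (0,6) (1,5) (1,6)] -> total=4
Click 2 (6,2) count=2: revealed 1 new [(6,2)] -> total=5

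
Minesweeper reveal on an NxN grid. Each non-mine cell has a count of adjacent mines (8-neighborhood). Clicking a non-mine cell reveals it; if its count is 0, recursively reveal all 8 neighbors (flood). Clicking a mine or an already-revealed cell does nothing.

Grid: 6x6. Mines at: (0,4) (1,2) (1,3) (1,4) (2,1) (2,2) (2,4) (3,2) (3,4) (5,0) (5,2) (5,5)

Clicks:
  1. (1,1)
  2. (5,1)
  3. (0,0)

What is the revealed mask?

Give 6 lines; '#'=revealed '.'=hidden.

Answer: ##....
##....
......
......
......
.#....

Derivation:
Click 1 (1,1) count=3: revealed 1 new [(1,1)] -> total=1
Click 2 (5,1) count=2: revealed 1 new [(5,1)] -> total=2
Click 3 (0,0) count=0: revealed 3 new [(0,0) (0,1) (1,0)] -> total=5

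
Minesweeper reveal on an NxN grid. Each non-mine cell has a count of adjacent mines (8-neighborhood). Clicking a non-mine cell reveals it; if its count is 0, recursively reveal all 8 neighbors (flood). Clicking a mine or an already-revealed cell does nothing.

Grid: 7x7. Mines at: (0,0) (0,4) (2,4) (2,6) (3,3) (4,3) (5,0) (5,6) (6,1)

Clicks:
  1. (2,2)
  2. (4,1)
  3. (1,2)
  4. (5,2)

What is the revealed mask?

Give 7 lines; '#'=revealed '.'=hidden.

Answer: .###...
####...
####...
###....
###....
..#....
.......

Derivation:
Click 1 (2,2) count=1: revealed 1 new [(2,2)] -> total=1
Click 2 (4,1) count=1: revealed 1 new [(4,1)] -> total=2
Click 3 (1,2) count=0: revealed 15 new [(0,1) (0,2) (0,3) (1,0) (1,1) (1,2) (1,3) (2,0) (2,1) (2,3) (3,0) (3,1) (3,2) (4,0) (4,2)] -> total=17
Click 4 (5,2) count=2: revealed 1 new [(5,2)] -> total=18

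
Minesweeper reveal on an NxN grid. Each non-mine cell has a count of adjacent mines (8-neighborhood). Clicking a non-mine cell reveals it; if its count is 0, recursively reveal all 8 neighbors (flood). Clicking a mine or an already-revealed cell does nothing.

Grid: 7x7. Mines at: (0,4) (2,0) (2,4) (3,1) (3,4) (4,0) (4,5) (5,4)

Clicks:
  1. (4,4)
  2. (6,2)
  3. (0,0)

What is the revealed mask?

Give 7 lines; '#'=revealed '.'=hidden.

Click 1 (4,4) count=3: revealed 1 new [(4,4)] -> total=1
Click 2 (6,2) count=0: revealed 11 new [(4,1) (4,2) (4,3) (5,0) (5,1) (5,2) (5,3) (6,0) (6,1) (6,2) (6,3)] -> total=12
Click 3 (0,0) count=0: revealed 11 new [(0,0) (0,1) (0,2) (0,3) (1,0) (1,1) (1,2) (1,3) (2,1) (2,2) (2,3)] -> total=23

Answer: ####...
####...
.###...
.......
.####..
####...
####...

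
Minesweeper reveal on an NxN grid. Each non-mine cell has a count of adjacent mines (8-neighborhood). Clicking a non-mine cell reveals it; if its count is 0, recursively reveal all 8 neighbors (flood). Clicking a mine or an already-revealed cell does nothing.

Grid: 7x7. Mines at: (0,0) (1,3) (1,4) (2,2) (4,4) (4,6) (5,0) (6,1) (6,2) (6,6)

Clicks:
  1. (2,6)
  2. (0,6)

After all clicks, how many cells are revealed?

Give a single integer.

Answer: 8

Derivation:
Click 1 (2,6) count=0: revealed 8 new [(0,5) (0,6) (1,5) (1,6) (2,5) (2,6) (3,5) (3,6)] -> total=8
Click 2 (0,6) count=0: revealed 0 new [(none)] -> total=8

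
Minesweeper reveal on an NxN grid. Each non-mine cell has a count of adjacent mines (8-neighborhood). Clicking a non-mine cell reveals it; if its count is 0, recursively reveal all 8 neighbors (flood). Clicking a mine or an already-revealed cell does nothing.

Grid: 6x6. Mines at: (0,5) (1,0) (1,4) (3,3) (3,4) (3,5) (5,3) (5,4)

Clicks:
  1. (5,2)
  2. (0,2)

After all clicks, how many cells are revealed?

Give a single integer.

Answer: 10

Derivation:
Click 1 (5,2) count=1: revealed 1 new [(5,2)] -> total=1
Click 2 (0,2) count=0: revealed 9 new [(0,1) (0,2) (0,3) (1,1) (1,2) (1,3) (2,1) (2,2) (2,3)] -> total=10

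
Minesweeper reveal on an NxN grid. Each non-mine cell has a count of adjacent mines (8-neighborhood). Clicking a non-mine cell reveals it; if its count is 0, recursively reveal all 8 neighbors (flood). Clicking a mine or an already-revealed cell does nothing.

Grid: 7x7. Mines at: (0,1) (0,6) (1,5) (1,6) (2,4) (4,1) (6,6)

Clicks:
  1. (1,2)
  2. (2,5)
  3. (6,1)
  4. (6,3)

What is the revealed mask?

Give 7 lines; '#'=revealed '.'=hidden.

Answer: .......
..#....
.....##
..#####
..#####
#######
######.

Derivation:
Click 1 (1,2) count=1: revealed 1 new [(1,2)] -> total=1
Click 2 (2,5) count=3: revealed 1 new [(2,5)] -> total=2
Click 3 (6,1) count=0: revealed 24 new [(2,6) (3,2) (3,3) (3,4) (3,5) (3,6) (4,2) (4,3) (4,4) (4,5) (4,6) (5,0) (5,1) (5,2) (5,3) (5,4) (5,5) (5,6) (6,0) (6,1) (6,2) (6,3) (6,4) (6,5)] -> total=26
Click 4 (6,3) count=0: revealed 0 new [(none)] -> total=26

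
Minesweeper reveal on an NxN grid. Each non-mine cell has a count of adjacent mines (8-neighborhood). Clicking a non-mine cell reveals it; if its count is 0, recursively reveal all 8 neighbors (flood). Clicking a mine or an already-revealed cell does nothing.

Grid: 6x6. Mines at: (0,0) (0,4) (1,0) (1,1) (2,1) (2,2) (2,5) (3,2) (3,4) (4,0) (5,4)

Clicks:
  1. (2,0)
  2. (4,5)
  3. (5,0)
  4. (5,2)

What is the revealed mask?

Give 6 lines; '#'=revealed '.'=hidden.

Click 1 (2,0) count=3: revealed 1 new [(2,0)] -> total=1
Click 2 (4,5) count=2: revealed 1 new [(4,5)] -> total=2
Click 3 (5,0) count=1: revealed 1 new [(5,0)] -> total=3
Click 4 (5,2) count=0: revealed 6 new [(4,1) (4,2) (4,3) (5,1) (5,2) (5,3)] -> total=9

Answer: ......
......
#.....
......
.###.#
####..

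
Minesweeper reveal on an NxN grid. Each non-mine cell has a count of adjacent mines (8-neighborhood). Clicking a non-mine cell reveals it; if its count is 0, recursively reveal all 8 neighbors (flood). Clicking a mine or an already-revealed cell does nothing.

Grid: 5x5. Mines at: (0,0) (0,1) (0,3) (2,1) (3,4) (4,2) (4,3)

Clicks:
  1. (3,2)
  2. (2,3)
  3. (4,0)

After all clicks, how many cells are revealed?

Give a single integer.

Click 1 (3,2) count=3: revealed 1 new [(3,2)] -> total=1
Click 2 (2,3) count=1: revealed 1 new [(2,3)] -> total=2
Click 3 (4,0) count=0: revealed 4 new [(3,0) (3,1) (4,0) (4,1)] -> total=6

Answer: 6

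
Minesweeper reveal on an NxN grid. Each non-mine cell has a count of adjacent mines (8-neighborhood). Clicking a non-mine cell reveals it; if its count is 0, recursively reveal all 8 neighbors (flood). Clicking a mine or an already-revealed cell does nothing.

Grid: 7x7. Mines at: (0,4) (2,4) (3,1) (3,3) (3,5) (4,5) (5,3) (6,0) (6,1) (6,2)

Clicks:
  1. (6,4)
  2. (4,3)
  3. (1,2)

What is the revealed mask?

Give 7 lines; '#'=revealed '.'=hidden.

Answer: ####...
####...
####...
.......
...#...
.......
....#..

Derivation:
Click 1 (6,4) count=1: revealed 1 new [(6,4)] -> total=1
Click 2 (4,3) count=2: revealed 1 new [(4,3)] -> total=2
Click 3 (1,2) count=0: revealed 12 new [(0,0) (0,1) (0,2) (0,3) (1,0) (1,1) (1,2) (1,3) (2,0) (2,1) (2,2) (2,3)] -> total=14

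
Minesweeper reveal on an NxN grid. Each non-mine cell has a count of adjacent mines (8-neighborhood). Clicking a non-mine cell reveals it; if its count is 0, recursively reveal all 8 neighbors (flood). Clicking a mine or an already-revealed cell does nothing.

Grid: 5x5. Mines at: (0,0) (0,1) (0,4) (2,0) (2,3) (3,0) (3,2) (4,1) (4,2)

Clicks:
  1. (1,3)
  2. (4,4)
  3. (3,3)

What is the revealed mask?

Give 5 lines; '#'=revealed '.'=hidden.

Click 1 (1,3) count=2: revealed 1 new [(1,3)] -> total=1
Click 2 (4,4) count=0: revealed 4 new [(3,3) (3,4) (4,3) (4,4)] -> total=5
Click 3 (3,3) count=3: revealed 0 new [(none)] -> total=5

Answer: .....
...#.
.....
...##
...##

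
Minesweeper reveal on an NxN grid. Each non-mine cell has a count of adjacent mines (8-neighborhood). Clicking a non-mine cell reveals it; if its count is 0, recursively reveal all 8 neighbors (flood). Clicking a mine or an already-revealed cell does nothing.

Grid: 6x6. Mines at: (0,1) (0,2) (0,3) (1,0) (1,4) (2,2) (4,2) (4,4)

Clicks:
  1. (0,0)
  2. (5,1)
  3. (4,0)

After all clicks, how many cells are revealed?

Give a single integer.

Answer: 9

Derivation:
Click 1 (0,0) count=2: revealed 1 new [(0,0)] -> total=1
Click 2 (5,1) count=1: revealed 1 new [(5,1)] -> total=2
Click 3 (4,0) count=0: revealed 7 new [(2,0) (2,1) (3,0) (3,1) (4,0) (4,1) (5,0)] -> total=9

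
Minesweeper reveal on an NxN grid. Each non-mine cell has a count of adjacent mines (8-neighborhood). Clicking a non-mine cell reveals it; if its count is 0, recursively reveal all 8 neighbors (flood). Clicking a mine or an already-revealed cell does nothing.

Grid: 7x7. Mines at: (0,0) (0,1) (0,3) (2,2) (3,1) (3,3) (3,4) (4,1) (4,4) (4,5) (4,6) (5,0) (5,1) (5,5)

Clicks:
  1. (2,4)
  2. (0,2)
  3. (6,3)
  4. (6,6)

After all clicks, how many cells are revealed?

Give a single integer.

Click 1 (2,4) count=2: revealed 1 new [(2,4)] -> total=1
Click 2 (0,2) count=2: revealed 1 new [(0,2)] -> total=2
Click 3 (6,3) count=0: revealed 6 new [(5,2) (5,3) (5,4) (6,2) (6,3) (6,4)] -> total=8
Click 4 (6,6) count=1: revealed 1 new [(6,6)] -> total=9

Answer: 9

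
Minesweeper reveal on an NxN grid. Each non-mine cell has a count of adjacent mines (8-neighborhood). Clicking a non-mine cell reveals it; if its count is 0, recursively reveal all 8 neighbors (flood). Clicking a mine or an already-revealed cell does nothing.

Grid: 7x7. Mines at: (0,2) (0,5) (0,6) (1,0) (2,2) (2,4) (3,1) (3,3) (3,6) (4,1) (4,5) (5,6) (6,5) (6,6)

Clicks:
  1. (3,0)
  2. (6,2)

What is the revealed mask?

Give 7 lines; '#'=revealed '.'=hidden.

Answer: .......
.......
.......
#......
..###..
#####..
#####..

Derivation:
Click 1 (3,0) count=2: revealed 1 new [(3,0)] -> total=1
Click 2 (6,2) count=0: revealed 13 new [(4,2) (4,3) (4,4) (5,0) (5,1) (5,2) (5,3) (5,4) (6,0) (6,1) (6,2) (6,3) (6,4)] -> total=14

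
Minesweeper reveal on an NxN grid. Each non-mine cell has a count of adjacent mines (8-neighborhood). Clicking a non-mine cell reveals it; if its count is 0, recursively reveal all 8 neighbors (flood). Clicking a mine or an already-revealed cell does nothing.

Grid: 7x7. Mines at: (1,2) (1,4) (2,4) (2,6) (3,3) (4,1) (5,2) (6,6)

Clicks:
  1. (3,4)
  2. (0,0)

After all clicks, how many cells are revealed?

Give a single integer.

Answer: 9

Derivation:
Click 1 (3,4) count=2: revealed 1 new [(3,4)] -> total=1
Click 2 (0,0) count=0: revealed 8 new [(0,0) (0,1) (1,0) (1,1) (2,0) (2,1) (3,0) (3,1)] -> total=9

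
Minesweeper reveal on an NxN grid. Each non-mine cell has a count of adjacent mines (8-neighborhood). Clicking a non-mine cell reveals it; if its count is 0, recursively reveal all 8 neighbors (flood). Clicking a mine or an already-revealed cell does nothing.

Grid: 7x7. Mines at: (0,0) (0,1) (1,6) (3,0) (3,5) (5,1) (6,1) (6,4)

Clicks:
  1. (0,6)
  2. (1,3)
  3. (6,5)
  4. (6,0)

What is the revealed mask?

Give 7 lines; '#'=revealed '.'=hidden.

Answer: ..#####
.#####.
.#####.
.####..
.####..
..###..
#....#.

Derivation:
Click 1 (0,6) count=1: revealed 1 new [(0,6)] -> total=1
Click 2 (1,3) count=0: revealed 25 new [(0,2) (0,3) (0,4) (0,5) (1,1) (1,2) (1,3) (1,4) (1,5) (2,1) (2,2) (2,3) (2,4) (2,5) (3,1) (3,2) (3,3) (3,4) (4,1) (4,2) (4,3) (4,4) (5,2) (5,3) (5,4)] -> total=26
Click 3 (6,5) count=1: revealed 1 new [(6,5)] -> total=27
Click 4 (6,0) count=2: revealed 1 new [(6,0)] -> total=28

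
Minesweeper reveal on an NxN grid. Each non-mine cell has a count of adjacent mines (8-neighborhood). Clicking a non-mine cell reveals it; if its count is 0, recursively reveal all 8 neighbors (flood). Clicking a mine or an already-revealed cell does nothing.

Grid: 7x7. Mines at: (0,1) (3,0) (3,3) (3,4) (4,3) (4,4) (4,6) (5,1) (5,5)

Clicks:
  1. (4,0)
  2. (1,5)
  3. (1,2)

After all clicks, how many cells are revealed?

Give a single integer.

Click 1 (4,0) count=2: revealed 1 new [(4,0)] -> total=1
Click 2 (1,5) count=0: revealed 17 new [(0,2) (0,3) (0,4) (0,5) (0,6) (1,2) (1,3) (1,4) (1,5) (1,6) (2,2) (2,3) (2,4) (2,5) (2,6) (3,5) (3,6)] -> total=18
Click 3 (1,2) count=1: revealed 0 new [(none)] -> total=18

Answer: 18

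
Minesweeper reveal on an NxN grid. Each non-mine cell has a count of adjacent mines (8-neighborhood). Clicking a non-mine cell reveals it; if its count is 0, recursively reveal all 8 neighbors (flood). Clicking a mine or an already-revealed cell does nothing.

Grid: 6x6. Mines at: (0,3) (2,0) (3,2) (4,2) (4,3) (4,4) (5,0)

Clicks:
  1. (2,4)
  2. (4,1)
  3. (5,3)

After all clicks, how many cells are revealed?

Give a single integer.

Click 1 (2,4) count=0: revealed 11 new [(0,4) (0,5) (1,3) (1,4) (1,5) (2,3) (2,4) (2,5) (3,3) (3,4) (3,5)] -> total=11
Click 2 (4,1) count=3: revealed 1 new [(4,1)] -> total=12
Click 3 (5,3) count=3: revealed 1 new [(5,3)] -> total=13

Answer: 13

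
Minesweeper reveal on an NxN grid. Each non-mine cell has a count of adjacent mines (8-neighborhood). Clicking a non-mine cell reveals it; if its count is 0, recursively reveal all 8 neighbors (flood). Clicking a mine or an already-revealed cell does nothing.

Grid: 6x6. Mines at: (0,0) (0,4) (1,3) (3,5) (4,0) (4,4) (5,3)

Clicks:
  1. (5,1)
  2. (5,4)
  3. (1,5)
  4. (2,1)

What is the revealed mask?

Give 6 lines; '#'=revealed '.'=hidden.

Answer: ......
###..#
####..
####..
.###..
.#..#.

Derivation:
Click 1 (5,1) count=1: revealed 1 new [(5,1)] -> total=1
Click 2 (5,4) count=2: revealed 1 new [(5,4)] -> total=2
Click 3 (1,5) count=1: revealed 1 new [(1,5)] -> total=3
Click 4 (2,1) count=0: revealed 14 new [(1,0) (1,1) (1,2) (2,0) (2,1) (2,2) (2,3) (3,0) (3,1) (3,2) (3,3) (4,1) (4,2) (4,3)] -> total=17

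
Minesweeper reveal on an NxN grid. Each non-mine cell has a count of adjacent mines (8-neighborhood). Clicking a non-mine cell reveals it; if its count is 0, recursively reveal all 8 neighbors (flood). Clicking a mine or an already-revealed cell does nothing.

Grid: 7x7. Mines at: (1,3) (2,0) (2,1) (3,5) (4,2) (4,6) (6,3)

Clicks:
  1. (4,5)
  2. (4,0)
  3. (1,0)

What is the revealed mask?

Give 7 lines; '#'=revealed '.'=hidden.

Answer: .......
#......
.......
##.....
##...#.
###....
###....

Derivation:
Click 1 (4,5) count=2: revealed 1 new [(4,5)] -> total=1
Click 2 (4,0) count=0: revealed 10 new [(3,0) (3,1) (4,0) (4,1) (5,0) (5,1) (5,2) (6,0) (6,1) (6,2)] -> total=11
Click 3 (1,0) count=2: revealed 1 new [(1,0)] -> total=12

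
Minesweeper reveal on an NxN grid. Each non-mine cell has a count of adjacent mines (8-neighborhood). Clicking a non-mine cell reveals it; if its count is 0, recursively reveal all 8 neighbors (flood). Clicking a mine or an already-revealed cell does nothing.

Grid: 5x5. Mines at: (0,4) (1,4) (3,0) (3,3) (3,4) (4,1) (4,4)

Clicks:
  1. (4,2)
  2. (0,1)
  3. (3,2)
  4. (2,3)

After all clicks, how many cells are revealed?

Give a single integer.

Click 1 (4,2) count=2: revealed 1 new [(4,2)] -> total=1
Click 2 (0,1) count=0: revealed 12 new [(0,0) (0,1) (0,2) (0,3) (1,0) (1,1) (1,2) (1,3) (2,0) (2,1) (2,2) (2,3)] -> total=13
Click 3 (3,2) count=2: revealed 1 new [(3,2)] -> total=14
Click 4 (2,3) count=3: revealed 0 new [(none)] -> total=14

Answer: 14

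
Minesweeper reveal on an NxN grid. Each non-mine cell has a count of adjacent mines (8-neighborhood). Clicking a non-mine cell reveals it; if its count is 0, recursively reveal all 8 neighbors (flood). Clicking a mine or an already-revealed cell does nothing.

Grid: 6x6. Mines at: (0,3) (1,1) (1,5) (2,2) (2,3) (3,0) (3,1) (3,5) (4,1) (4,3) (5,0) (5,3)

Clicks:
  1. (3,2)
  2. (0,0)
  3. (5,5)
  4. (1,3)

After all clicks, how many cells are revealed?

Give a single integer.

Click 1 (3,2) count=5: revealed 1 new [(3,2)] -> total=1
Click 2 (0,0) count=1: revealed 1 new [(0,0)] -> total=2
Click 3 (5,5) count=0: revealed 4 new [(4,4) (4,5) (5,4) (5,5)] -> total=6
Click 4 (1,3) count=3: revealed 1 new [(1,3)] -> total=7

Answer: 7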